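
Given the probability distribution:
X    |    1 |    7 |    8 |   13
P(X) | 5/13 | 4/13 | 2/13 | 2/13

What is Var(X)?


E[X] = 75/13
E[X²] = 667/13
Var(X) = E[X²] - (E[X])² = 667/13 - 5625/169 = 3046/169

Var(X) = 3046/169 ≈ 18.0237


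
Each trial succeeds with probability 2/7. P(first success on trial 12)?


Geometric: P(X=12) = (1-p)^(k-1)×p = (5/7)^11×2/7 = 97656250/13841287201

P(X=12) = 97656250/13841287201 ≈ 0.71%


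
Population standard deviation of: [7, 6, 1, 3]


Mean = 17/4
  (7-17/4)²=121/16
  (6-17/4)²=49/16
  (1-17/4)²=169/16
  (3-17/4)²=25/16
Σ(x-μ)² = 91/4
σ² = (91/4)/4 = 91/16

σ = √(91/16) ≈ 2.3848


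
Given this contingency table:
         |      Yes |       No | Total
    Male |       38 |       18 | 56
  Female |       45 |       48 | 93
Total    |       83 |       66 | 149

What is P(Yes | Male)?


P(Yes | Male) = 38/(38+18) = 38/56 = 19/28

P(Yes|Male) = 19/28 ≈ 67.86%


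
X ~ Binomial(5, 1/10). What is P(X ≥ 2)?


P(X ≥ 2) = Σ P(X=i) for i=2..5
P(X=2) = 729/10000
P(X=3) = 81/10000
P(X=4) = 9/20000
P(X=5) = 1/100000
Sum = 4073/50000

P(X ≥ 2) = 4073/50000 ≈ 8.15%


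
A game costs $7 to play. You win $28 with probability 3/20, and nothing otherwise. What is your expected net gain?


E[gain] = (28-7)×3/20 + (-7)×17/20
= 63/20 - 119/20 = -14/5

Expected net gain = $-14/5 ≈ $-2.80


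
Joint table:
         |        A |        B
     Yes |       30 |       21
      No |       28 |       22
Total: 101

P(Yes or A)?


P(Yes∨A) = P(Yes) + P(A) - P(Yes∧A)
= (51 + 58 - 30)/101 = 79/101

P = 79/101 ≈ 78.22%


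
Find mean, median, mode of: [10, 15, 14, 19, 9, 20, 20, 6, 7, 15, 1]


Sorted: [1, 6, 7, 9, 10, 14, 15, 15, 19, 20, 20]
Mean = 136/11
Median = 14
Freq: {10: 1, 15: 2, 14: 1, 19: 1, 9: 1, 20: 2, 6: 1, 7: 1, 1: 1}
Mode: [15, 20]

Mean=136/11, Median=14, Mode=[15, 20]


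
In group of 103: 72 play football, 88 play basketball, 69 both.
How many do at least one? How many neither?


|A∪B| = 72+88-69 = 91
Neither = 103-91 = 12

At least one: 91; Neither: 12


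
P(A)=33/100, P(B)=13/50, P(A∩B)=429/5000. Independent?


P(A)×P(B) = 429/5000
P(A∩B) = 429/5000
Equal ✓ → Independent

Yes, independent


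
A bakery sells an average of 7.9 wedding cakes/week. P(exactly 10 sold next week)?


Poisson(λ=7.9): P(X=10) = e^(-λ)×λ^k/k!
= e^(-7.9) × 7.9^10 / 10!
≈ 0.0003707435405 × 946827608.263 / 3628800 ≈ 0.096735

P(X=10) ≈ 0.096735 ≈ 9.67%


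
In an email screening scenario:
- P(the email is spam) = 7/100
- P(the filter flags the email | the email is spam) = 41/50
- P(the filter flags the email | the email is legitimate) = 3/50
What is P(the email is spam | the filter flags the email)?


Using Bayes' theorem:
P(A|B) = P(B|A)·P(A) / P(B)

P(the filter flags the email) = 41/50 × 7/100 + 3/50 × 93/100
= 287/5000 + 279/5000 = 283/2500

P(the email is spam|the filter flags the email) = (287/5000) / (283/2500) = 287/566

P(the email is spam|the filter flags the email) = 287/566 ≈ 50.71%


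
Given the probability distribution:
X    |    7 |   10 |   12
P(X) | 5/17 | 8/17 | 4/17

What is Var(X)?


E[X] = 163/17
E[X²] = 1621/17
Var(X) = E[X²] - (E[X])² = 1621/17 - 26569/289 = 988/289

Var(X) = 988/289 ≈ 3.4187


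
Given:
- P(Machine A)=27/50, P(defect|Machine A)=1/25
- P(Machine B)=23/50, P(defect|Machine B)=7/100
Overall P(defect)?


P(B) = Σ P(B|Aᵢ)×P(Aᵢ)
  1/25×27/50 = 27/1250
  7/100×23/50 = 161/5000
Sum = 269/5000

P(defect) = 269/5000 ≈ 5.38%


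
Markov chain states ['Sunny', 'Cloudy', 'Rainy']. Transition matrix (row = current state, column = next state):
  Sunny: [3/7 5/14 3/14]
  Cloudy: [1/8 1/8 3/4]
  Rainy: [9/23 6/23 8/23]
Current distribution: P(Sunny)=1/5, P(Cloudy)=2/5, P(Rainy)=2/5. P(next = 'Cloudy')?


P(next=Cloudy) = Σᵢ P(now=i)×P(i→Cloudy)
= 1/5×5/14 + 2/5×1/8 + 2/5×6/23
= 1/14 + 1/20 + 12/115 = 727/3220

P = 727/3220 ≈ 0.2258


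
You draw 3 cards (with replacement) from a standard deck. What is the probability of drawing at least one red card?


P(not a red card) = 26/52 = 1/2
P(none in 3 draws) = (1/2)^3 = 1/8
P(≥1 red card) = 1 - 1/8 = 7/8

P = 7/8 ≈ 87.50%


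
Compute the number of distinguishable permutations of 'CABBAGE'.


Letters: 7, freq: {'C': 1, 'A': 2, 'B': 2, 'G': 1, 'E': 1}
7!/(1!×2!×2!×1!×1!) = 5040/4 = 1260

1260


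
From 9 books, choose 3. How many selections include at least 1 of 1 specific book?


Complement: C(9,3) - C(8,3) = 84 - 56 = 28

28


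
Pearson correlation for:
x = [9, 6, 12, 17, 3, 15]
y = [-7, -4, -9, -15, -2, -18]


n=6, Σx=62, Σy=-55, Σxy=-726, Σx²=784, Σy²=699
r = (6×(-726) - 62×(-55))/√((6×784 - 62²)(6×699 - (-55)²))
= -946/√(860×1169) = -946/√1005340 ≈ -946/1002.6664 ≈ -0.9435

r ≈ -0.9435


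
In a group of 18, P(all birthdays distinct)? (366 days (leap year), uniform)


P(all different) = Π(366-i)/366 for i=0..17
= (366/366)×(365/366)×...×(349/366)
= 0.653862

P ≈ 0.6539 ≈ 65.39%


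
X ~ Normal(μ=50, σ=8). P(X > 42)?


z = (42-50)/8 = -1.0
P(X > 42) = 1 - P(Z ≤ -1.0) = 1 - 0.1587 = 0.8413

P(X > 42) ≈ 0.8413


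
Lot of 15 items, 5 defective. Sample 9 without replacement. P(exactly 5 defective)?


Hypergeometric: C(5,5)×C(10,4)/C(15,9)
= 1×210/5005 = 6/143

P(X=5) = 6/143 ≈ 4.20%


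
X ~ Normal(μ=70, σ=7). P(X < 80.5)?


z = (80.5-70)/7 = 1.5
P(Z < 1.5) = 0.9332

P(X < 80.5) ≈ 0.9332


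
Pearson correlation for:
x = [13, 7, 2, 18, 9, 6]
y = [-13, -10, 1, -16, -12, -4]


n=6, Σx=55, Σy=-54, Σxy=-657, Σx²=663, Σy²=686
r = (6×(-657) - 55×(-54))/√((6×663 - 55²)(6×686 - (-54)²))
= -972/√(953×1200) = -972/√1143600 ≈ -972/1069.3924 ≈ -0.9089

r ≈ -0.9089


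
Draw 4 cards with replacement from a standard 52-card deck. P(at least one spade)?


P(not a spade) = 39/52 = 3/4
P(none in 4 draws) = (3/4)^4 = 81/256
P(≥1 spade) = 1 - 81/256 = 175/256

P = 175/256 ≈ 68.36%


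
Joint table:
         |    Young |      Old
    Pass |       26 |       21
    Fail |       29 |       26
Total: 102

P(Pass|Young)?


P(Pass|Young) = 26/(26+29) = 26/55

P = 26/55 ≈ 47.27%


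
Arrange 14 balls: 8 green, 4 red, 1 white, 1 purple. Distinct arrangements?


14!/(8!×4!×1!×1!) = 90090

90090


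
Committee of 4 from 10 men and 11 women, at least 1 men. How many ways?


Count by #men:
  1M,3W: C(10,1)×C(11,3)=1650
  2M,2W: C(10,2)×C(11,2)=2475
  3M,1W: C(10,3)×C(11,1)=1320
  4M,0W: C(10,4)×C(11,0)=210
Total = 5655

5655


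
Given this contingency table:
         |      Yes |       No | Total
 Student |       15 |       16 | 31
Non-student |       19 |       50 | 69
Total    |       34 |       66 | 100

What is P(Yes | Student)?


P(Yes | Student) = 15/(15+16) = 15/31

P(Yes|Student) = 15/31 ≈ 48.39%


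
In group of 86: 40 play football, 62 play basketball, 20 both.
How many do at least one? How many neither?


|A∪B| = 40+62-20 = 82
Neither = 86-82 = 4

At least one: 82; Neither: 4


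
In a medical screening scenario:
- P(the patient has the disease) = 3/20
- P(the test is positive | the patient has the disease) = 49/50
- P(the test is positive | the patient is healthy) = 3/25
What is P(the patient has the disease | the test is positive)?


Using Bayes' theorem:
P(A|B) = P(B|A)·P(A) / P(B)

P(the test is positive) = 49/50 × 3/20 + 3/25 × 17/20
= 147/1000 + 51/500 = 249/1000

P(the patient has the disease|the test is positive) = (147/1000) / (249/1000) = 49/83

P(the patient has the disease|the test is positive) = 49/83 ≈ 59.04%


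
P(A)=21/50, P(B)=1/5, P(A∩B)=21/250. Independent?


P(A)×P(B) = 21/250
P(A∩B) = 21/250
Equal ✓ → Independent

Yes, independent


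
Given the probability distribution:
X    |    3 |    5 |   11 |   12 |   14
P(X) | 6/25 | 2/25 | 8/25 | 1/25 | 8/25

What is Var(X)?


E[X] = 48/5
E[X²] = 2784/25
Var(X) = E[X²] - (E[X])² = 2784/25 - 2304/25 = 96/5

Var(X) = 96/5 ≈ 19.2000


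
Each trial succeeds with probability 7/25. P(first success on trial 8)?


Geometric: P(X=8) = (1-p)^(k-1)×p = (18/25)^7×7/25 = 4285540224/152587890625

P(X=8) = 4285540224/152587890625 ≈ 2.81%


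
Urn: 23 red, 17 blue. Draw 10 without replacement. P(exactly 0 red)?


Hypergeometric: C(23,0)×C(17,10)/C(40,10)
= 1×19448/847660528 = 1/43586

P(X=0) = 1/43586 ≈ 0.00%


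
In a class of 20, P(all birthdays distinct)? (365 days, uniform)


P(all different) = Π(365-i)/365 for i=0..19
= (365/365)×(364/365)×...×(346/365)
= 0.588562

P ≈ 0.5886 ≈ 58.86%


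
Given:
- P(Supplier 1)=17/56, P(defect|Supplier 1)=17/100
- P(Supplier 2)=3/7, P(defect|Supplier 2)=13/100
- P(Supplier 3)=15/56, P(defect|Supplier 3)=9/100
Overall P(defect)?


P(B) = Σ P(B|Aᵢ)×P(Aᵢ)
  17/100×17/56 = 289/5600
  13/100×3/7 = 39/700
  9/100×15/56 = 27/1120
Sum = 23/175

P(defect) = 23/175 ≈ 13.14%


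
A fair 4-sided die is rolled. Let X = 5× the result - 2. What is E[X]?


E[die] = (1+4)/2 = 5/2
E[X] = 5×5/2 - 2 = 21/2

E[X] = 21/2


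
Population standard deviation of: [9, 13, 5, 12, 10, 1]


Mean = 50/6 = 25/3
  (9-25/3)²=4/9
  (13-25/3)²=196/9
  (5-25/3)²=100/9
  (12-25/3)²=121/9
  (10-25/3)²=25/9
  (1-25/3)²=484/9
Σ(x-μ)² = 310/3
σ² = (310/3)/6 = 155/9

σ = √(155/9) ≈ 4.1500


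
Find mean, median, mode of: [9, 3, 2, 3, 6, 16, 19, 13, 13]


Sorted: [2, 3, 3, 6, 9, 13, 13, 16, 19]
Mean = 84/9 = 28/3
Median = 9
Freq: {9: 1, 3: 2, 2: 1, 6: 1, 16: 1, 19: 1, 13: 2}
Mode: [3, 13]

Mean=28/3, Median=9, Mode=[3, 13]


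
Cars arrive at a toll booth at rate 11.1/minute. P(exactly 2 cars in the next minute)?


Poisson(λ=11.1): P(X=2) = e^(-λ)×λ^k/k!
= e^(-11.1) × 11.1^2 / 2!
≈ 1.511232382e-05 × 123.21 / 2 ≈ 0.000931

P(X=2) ≈ 0.000931 ≈ 0.09%


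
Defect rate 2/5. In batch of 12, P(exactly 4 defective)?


Binomial: P(X=4) = C(12,4)×p^4×(1-p)^8
= 495 × 16/625 × 6561/390625 = 10392624/48828125

P(X=4) = 10392624/48828125 ≈ 21.28%


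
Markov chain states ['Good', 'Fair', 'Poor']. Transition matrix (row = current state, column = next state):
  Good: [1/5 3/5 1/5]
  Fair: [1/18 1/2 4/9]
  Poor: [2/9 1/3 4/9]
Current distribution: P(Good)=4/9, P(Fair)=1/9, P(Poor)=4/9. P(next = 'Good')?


P(next=Good) = Σᵢ P(now=i)×P(i→Good)
= 4/9×1/5 + 1/9×1/18 + 4/9×2/9
= 4/45 + 1/162 + 8/81 = 157/810

P = 157/810 ≈ 0.1938


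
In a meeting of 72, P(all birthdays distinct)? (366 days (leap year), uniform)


P(all different) = Π(366-i)/366 for i=0..71
= (366/366)×(365/366)×...×(295/366)
= 0.000559

P ≈ 0.0006 ≈ 0.06%


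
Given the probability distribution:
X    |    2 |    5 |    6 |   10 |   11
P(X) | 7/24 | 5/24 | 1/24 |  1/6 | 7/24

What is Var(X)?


E[X] = 27/4
E[X²] = 359/6
Var(X) = E[X²] - (E[X])² = 359/6 - 729/16 = 685/48

Var(X) = 685/48 ≈ 14.2708


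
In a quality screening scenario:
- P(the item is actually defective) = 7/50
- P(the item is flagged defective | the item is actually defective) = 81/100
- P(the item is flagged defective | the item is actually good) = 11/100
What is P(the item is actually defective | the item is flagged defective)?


Using Bayes' theorem:
P(A|B) = P(B|A)·P(A) / P(B)

P(the item is flagged defective) = 81/100 × 7/50 + 11/100 × 43/50
= 567/5000 + 473/5000 = 26/125

P(the item is actually defective|the item is flagged defective) = (567/5000) / (26/125) = 567/1040

P(the item is actually defective|the item is flagged defective) = 567/1040 ≈ 54.52%


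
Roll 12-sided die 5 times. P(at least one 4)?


P(no 4)^5 = (11/12)^5 = 161051/248832
P(≥1) = 1 - 161051/248832 = 87781/248832

P = 87781/248832 ≈ 35.28%


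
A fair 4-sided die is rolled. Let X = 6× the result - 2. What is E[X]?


E[die] = (1+4)/2 = 5/2
E[X] = 6×5/2 - 2 = 13

E[X] = 13


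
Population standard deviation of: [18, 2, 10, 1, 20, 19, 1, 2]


Mean = 73/8
  (18-73/8)²=5041/64
  (2-73/8)²=3249/64
  (10-73/8)²=49/64
  (1-73/8)²=4225/64
  (20-73/8)²=7569/64
  (19-73/8)²=6241/64
  (1-73/8)²=4225/64
  (2-73/8)²=3249/64
Σ(x-μ)² = 4231/8
σ² = (4231/8)/8 = 4231/64

σ = √(4231/64) ≈ 8.1308


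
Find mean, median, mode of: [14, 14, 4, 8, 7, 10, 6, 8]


Sorted: [4, 6, 7, 8, 8, 10, 14, 14]
Mean = 71/8
Median = 8
Freq: {14: 2, 4: 1, 8: 2, 7: 1, 10: 1, 6: 1}
Mode: [8, 14]

Mean=71/8, Median=8, Mode=[8, 14]


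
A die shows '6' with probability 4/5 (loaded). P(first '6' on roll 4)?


Geometric: P(X=4) = (1-p)^(k-1)×p = (1/5)^3×4/5 = 4/625

P(X=4) = 4/625 ≈ 0.64%


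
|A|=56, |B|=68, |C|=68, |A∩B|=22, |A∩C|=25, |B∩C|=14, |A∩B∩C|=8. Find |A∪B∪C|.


|A∪B∪C| = 56+68+68-22-25-14+8 = 139

|A∪B∪C| = 139


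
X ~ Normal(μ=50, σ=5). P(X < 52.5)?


z = (52.5-50)/5 = 0.5
P(Z < 0.5) = 0.6915

P(X < 52.5) ≈ 0.6915


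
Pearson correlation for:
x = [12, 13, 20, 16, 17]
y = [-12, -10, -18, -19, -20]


n=5, Σx=78, Σy=-79, Σxy=-1278, Σx²=1258, Σy²=1329
r = (5×(-1278) - 78×(-79))/√((5×1258 - 78²)(5×1329 - (-79)²))
= -228/√(206×404) = -228/√83224 ≈ -228/288.4857 ≈ -0.7903

r ≈ -0.7903


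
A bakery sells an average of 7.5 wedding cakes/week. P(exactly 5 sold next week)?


Poisson(λ=7.5): P(X=5) = e^(-λ)×λ^k/k!
= e^(-7.5) × 7.5^5 / 5!
≈ 0.0005530843701 × 23730.46875 / 120 ≈ 0.109375

P(X=5) ≈ 0.109375 ≈ 10.94%


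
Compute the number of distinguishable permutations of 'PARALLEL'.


Letters: 8, freq: {'P': 1, 'A': 2, 'R': 1, 'L': 3, 'E': 1}
8!/(1!×2!×1!×3!×1!) = 40320/12 = 3360

3360


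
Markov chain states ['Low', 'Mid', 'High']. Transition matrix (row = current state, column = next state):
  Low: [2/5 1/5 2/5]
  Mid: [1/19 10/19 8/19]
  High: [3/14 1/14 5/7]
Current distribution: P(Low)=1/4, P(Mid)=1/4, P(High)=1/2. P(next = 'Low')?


P(next=Low) = Σᵢ P(now=i)×P(i→Low)
= 1/4×2/5 + 1/4×1/19 + 1/2×3/14
= 1/10 + 1/76 + 3/28 = 293/1330

P = 293/1330 ≈ 0.2203


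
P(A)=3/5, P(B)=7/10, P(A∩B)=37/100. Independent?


P(A)×P(B) = 21/50
P(A∩B) = 37/100
Not equal → NOT independent

No, not independent


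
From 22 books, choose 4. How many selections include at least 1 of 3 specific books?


Complement: C(22,4) - C(19,4) = 7315 - 3876 = 3439

3439


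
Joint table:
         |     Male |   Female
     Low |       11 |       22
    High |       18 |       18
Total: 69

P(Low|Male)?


P(Low|Male) = 11/(11+18) = 11/29

P = 11/29 ≈ 37.93%


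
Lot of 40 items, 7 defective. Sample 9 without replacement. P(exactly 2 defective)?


Hypergeometric: C(7,2)×C(33,7)/C(40,9)
= 21×4272048/273438880 = 509733/1553630

P(X=2) = 509733/1553630 ≈ 32.81%


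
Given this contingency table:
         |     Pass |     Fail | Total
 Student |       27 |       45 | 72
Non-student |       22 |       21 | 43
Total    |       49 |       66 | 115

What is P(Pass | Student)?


P(Pass | Student) = 27/(27+45) = 27/72 = 3/8

P(Pass|Student) = 3/8 ≈ 37.50%


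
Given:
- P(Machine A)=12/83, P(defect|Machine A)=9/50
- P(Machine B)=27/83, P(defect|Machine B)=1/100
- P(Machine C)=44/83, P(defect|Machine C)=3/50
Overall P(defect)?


P(B) = Σ P(B|Aᵢ)×P(Aᵢ)
  9/50×12/83 = 54/2075
  1/100×27/83 = 27/8300
  3/50×44/83 = 66/2075
Sum = 507/8300

P(defect) = 507/8300 ≈ 6.11%


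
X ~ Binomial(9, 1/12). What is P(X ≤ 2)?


P(X ≤ 2) = Σ P(X=i) for i=0..2
P(X=0) = 2357947691/5159780352
P(X=1) = 214358881/573308928
P(X=2) = 19487171/143327232
Sum = 19487171/20155392

P(X ≤ 2) = 19487171/20155392 ≈ 96.68%


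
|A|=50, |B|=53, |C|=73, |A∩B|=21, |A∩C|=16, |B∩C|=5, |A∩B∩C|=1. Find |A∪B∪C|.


|A∪B∪C| = 50+53+73-21-16-5+1 = 135

|A∪B∪C| = 135


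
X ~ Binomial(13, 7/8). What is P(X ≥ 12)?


P(X ≥ 12) = Σ P(X=i) for i=12..13
P(X=12) = 179936733613/549755813888
P(X=13) = 96889010407/549755813888
Sum = 69206436005/137438953472

P(X ≥ 12) = 69206436005/137438953472 ≈ 50.35%


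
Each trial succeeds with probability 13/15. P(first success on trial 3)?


Geometric: P(X=3) = (1-p)^(k-1)×p = (2/15)^2×13/15 = 52/3375

P(X=3) = 52/3375 ≈ 1.54%


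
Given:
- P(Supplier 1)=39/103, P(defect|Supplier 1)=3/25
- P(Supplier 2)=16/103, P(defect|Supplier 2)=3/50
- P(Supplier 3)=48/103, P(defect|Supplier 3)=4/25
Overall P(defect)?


P(B) = Σ P(B|Aᵢ)×P(Aᵢ)
  3/25×39/103 = 117/2575
  3/50×16/103 = 24/2575
  4/25×48/103 = 192/2575
Sum = 333/2575

P(defect) = 333/2575 ≈ 12.93%


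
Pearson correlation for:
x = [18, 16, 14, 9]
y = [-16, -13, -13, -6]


n=4, Σx=57, Σy=-48, Σxy=-732, Σx²=857, Σy²=630
r = (4×(-732) - 57×(-48))/√((4×857 - 57²)(4×630 - (-48)²))
= -192/√(179×216) = -192/√38664 ≈ -192/196.6316 ≈ -0.9764

r ≈ -0.9764


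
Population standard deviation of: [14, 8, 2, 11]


Mean = 35/4
  (14-35/4)²=441/16
  (8-35/4)²=9/16
  (2-35/4)²=729/16
  (11-35/4)²=81/16
Σ(x-μ)² = 315/4
σ² = (315/4)/4 = 315/16

σ = √(315/16) ≈ 4.4371


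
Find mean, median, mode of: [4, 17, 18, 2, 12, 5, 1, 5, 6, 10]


Sorted: [1, 2, 4, 5, 5, 6, 10, 12, 17, 18]
Mean = 80/10 = 8
Median = 11/2
Freq: {4: 1, 17: 1, 18: 1, 2: 1, 12: 1, 5: 2, 1: 1, 6: 1, 10: 1}
Mode: [5]

Mean=8, Median=11/2, Mode=5


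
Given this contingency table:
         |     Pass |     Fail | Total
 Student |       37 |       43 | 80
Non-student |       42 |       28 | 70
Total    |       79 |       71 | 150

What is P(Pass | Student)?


P(Pass | Student) = 37/(37+43) = 37/80

P(Pass|Student) = 37/80 ≈ 46.25%


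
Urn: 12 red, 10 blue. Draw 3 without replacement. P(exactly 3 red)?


Hypergeometric: C(12,3)×C(10,0)/C(22,3)
= 220×1/1540 = 1/7

P(X=3) = 1/7 ≈ 14.29%


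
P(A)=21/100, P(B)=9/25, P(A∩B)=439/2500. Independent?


P(A)×P(B) = 189/2500
P(A∩B) = 439/2500
Not equal → NOT independent

No, not independent


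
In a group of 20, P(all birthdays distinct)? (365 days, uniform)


P(all different) = Π(365-i)/365 for i=0..19
= (365/365)×(364/365)×...×(346/365)
= 0.588562

P ≈ 0.5886 ≈ 58.86%


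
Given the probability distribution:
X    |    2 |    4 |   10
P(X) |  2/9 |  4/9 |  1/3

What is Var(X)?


E[X] = 50/9
E[X²] = 124/3
Var(X) = E[X²] - (E[X])² = 124/3 - 2500/81 = 848/81

Var(X) = 848/81 ≈ 10.4691


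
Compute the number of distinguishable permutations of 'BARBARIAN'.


Letters: 9, freq: {'B': 2, 'A': 3, 'R': 2, 'I': 1, 'N': 1}
9!/(2!×3!×2!×1!×1!) = 362880/24 = 15120

15120


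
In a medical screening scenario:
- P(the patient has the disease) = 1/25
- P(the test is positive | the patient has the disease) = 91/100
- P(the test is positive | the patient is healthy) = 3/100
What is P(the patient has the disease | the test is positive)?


Using Bayes' theorem:
P(A|B) = P(B|A)·P(A) / P(B)

P(the test is positive) = 91/100 × 1/25 + 3/100 × 24/25
= 91/2500 + 18/625 = 163/2500

P(the patient has the disease|the test is positive) = (91/2500) / (163/2500) = 91/163

P(the patient has the disease|the test is positive) = 91/163 ≈ 55.83%


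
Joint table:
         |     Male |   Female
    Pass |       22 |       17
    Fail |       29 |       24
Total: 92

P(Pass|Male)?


P(Pass|Male) = 22/(22+29) = 22/51

P = 22/51 ≈ 43.14%


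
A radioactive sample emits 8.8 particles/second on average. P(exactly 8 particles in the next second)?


Poisson(λ=8.8): P(X=8) = e^(-λ)×λ^k/k!
= e^(-8.8) × 8.8^8 / 8!
≈ 0.0001507330751 × 35963452.4806 / 40320 ≈ 0.134446

P(X=8) ≈ 0.134446 ≈ 13.44%


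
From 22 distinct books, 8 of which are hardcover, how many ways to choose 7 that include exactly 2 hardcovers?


Choose 2 of the 8 hardcovers and 5 of the other 14 books:
C(8,2)×C(14,5) = 28×2002 = 56056

56056


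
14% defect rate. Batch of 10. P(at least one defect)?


P(all good) = (43/50)^10 = 21611482313284249/97656250000000000
P(≥1 defect) = 76044767686715751/97656250000000000

P = 76044767686715751/97656250000000000 ≈ 77.87%


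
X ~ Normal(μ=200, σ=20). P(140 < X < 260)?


z₁=(140-200)/20=-3.0, z₂=(260-200)/20=3.0
P = Φ(3.0) - Φ(-3.0) = 0.998650 - 0.001350 = 0.997300 ≈ 0.9973

P(140 < X < 260) ≈ 0.9973


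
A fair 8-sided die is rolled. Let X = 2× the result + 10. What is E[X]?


E[die] = (1+8)/2 = 9/2
E[X] = 2×9/2 + 10 = 19

E[X] = 19


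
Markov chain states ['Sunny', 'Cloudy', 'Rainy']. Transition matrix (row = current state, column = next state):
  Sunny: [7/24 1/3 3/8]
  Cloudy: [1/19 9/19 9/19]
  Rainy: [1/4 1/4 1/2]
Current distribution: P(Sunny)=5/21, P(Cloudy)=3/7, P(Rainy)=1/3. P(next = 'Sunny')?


P(next=Sunny) = Σᵢ P(now=i)×P(i→Sunny)
= 5/21×7/24 + 3/7×1/19 + 1/3×1/4
= 5/72 + 3/133 + 1/12 = 1679/9576

P = 1679/9576 ≈ 0.1753


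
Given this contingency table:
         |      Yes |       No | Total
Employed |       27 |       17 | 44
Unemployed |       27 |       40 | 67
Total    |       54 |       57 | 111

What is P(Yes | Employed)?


P(Yes | Employed) = 27/(27+17) = 27/44

P(Yes|Employed) = 27/44 ≈ 61.36%


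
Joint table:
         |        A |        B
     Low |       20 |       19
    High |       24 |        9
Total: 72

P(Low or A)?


P(Low∨A) = P(Low) + P(A) - P(Low∧A)
= (39 + 44 - 20)/72 = 63/72 = 7/8

P = 7/8 ≈ 87.50%


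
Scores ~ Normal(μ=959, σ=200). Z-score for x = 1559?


z = (x - μ)/σ = (1559 - 959)/200 = 3.0

z = 3.0


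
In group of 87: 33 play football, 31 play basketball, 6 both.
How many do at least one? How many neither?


|A∪B| = 33+31-6 = 58
Neither = 87-58 = 29

At least one: 58; Neither: 29


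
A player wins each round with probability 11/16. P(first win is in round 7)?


Geometric: P(X=7) = (1-p)^(k-1)×p = (5/16)^6×11/16 = 171875/268435456

P(X=7) = 171875/268435456 ≈ 0.06%


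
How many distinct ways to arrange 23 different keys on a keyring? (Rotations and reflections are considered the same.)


Free circular arrangements: rotations and reflections both identified.
(n-1)!/2 = 22!/2 = 1124000727777607680000/2 = 562000363888803840000

562000363888803840000


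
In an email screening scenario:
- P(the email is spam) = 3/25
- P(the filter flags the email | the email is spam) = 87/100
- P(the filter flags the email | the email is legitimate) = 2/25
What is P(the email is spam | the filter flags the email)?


Using Bayes' theorem:
P(A|B) = P(B|A)·P(A) / P(B)

P(the filter flags the email) = 87/100 × 3/25 + 2/25 × 22/25
= 261/2500 + 44/625 = 437/2500

P(the email is spam|the filter flags the email) = (261/2500) / (437/2500) = 261/437

P(the email is spam|the filter flags the email) = 261/437 ≈ 59.73%


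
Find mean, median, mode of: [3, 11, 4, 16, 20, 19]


Sorted: [3, 4, 11, 16, 19, 20]
Mean = 73/6
Median = 27/2
Freq: {3: 1, 11: 1, 4: 1, 16: 1, 20: 1, 19: 1}
Mode: No mode

Mean=73/6, Median=27/2, Mode=No mode


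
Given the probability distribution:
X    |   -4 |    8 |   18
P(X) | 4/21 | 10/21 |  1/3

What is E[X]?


E[X] = Σ x·P(X=x)
= (-4)×(4/21) + (8)×(10/21) + (18)×(1/3)
= 190/21

E[X] = 190/21


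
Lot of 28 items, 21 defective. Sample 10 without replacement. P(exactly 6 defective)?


Hypergeometric: C(21,6)×C(7,4)/C(28,10)
= 54264×35/13123110 = 476/3289

P(X=6) = 476/3289 ≈ 14.47%


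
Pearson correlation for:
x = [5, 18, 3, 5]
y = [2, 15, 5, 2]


n=4, Σx=31, Σy=24, Σxy=305, Σx²=383, Σy²=258
r = (4×305 - 31×24)/√((4×383 - 31²)(4×258 - 24²))
= 476/√(571×456) = 476/√260376 ≈ 476/510.2705 ≈ 0.9328

r ≈ 0.9328


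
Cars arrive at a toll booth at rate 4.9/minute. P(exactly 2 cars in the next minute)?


Poisson(λ=4.9): P(X=2) = e^(-λ)×λ^k/k!
= e^(-4.9) × 4.9^2 / 2!
≈ 0.007446583071 × 24.01 / 2 ≈ 0.089396

P(X=2) ≈ 0.089396 ≈ 8.94%


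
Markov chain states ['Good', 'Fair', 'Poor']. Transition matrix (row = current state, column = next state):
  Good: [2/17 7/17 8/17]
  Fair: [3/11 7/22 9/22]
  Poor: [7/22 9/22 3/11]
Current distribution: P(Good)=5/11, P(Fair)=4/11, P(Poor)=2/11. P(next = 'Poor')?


P(next=Poor) = Σᵢ P(now=i)×P(i→Poor)
= 5/11×8/17 + 4/11×9/22 + 2/11×3/11
= 40/187 + 18/121 + 6/121 = 848/2057

P = 848/2057 ≈ 0.4123


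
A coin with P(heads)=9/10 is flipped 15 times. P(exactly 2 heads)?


Binomial: P(X=2) = C(15,2)×p^2×(1-p)^13
= 105 × 81/100 × 1/10000000000000 = 1701/200000000000000

P(X=2) = 1701/200000000000000 ≈ 0.00%


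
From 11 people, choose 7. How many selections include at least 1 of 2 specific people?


Complement: C(11,7) - C(9,7) = 330 - 36 = 294

294


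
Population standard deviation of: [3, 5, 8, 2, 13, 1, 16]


Mean = 48/7
  (3-48/7)²=729/49
  (5-48/7)²=169/49
  (8-48/7)²=64/49
  (2-48/7)²=1156/49
  (13-48/7)²=1849/49
  (1-48/7)²=1681/49
  (16-48/7)²=4096/49
Σ(x-μ)² = 1392/7
σ² = (1392/7)/7 = 1392/49

σ = √(1392/49) ≈ 5.3299


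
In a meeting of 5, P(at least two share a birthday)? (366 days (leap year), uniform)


P(all different) = Π(366-i)/366 for i=0..4
= 0.972938
P(match) = 1 - 0.972938 = 0.027062

P ≈ 0.0271 ≈ 2.71%


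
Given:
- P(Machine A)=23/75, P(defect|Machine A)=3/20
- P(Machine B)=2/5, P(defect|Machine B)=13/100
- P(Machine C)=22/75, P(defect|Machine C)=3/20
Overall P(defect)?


P(B) = Σ P(B|Aᵢ)×P(Aᵢ)
  3/20×23/75 = 23/500
  13/100×2/5 = 13/250
  3/20×22/75 = 11/250
Sum = 71/500

P(defect) = 71/500 ≈ 14.20%


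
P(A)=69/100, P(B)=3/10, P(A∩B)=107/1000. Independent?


P(A)×P(B) = 207/1000
P(A∩B) = 107/1000
Not equal → NOT independent

No, not independent


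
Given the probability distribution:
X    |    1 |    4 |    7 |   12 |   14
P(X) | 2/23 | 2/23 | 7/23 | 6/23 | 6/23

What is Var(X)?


E[X] = 215/23
E[X²] = 2417/23
Var(X) = E[X²] - (E[X])² = 2417/23 - 46225/529 = 9366/529

Var(X) = 9366/529 ≈ 17.7051


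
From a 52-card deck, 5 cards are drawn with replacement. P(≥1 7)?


P(not a 7) = 48/52 = 12/13
P(none in 5 draws) = (12/13)^5 = 248832/371293
P(≥1 7) = 1 - 248832/371293 = 122461/371293

P = 122461/371293 ≈ 32.98%


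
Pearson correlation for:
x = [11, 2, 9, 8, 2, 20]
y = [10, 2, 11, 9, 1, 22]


n=6, Σx=52, Σy=55, Σxy=727, Σx²=674, Σy²=791
r = (6×727 - 52×55)/√((6×674 - 52²)(6×791 - 55²))
= 1502/√(1340×1721) = 1502/√2306140 ≈ 1502/1518.5980 ≈ 0.9891

r ≈ 0.9891


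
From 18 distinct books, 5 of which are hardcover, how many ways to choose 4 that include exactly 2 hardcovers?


Choose 2 of the 5 hardcovers and 2 of the other 13 books:
C(5,2)×C(13,2) = 10×78 = 780

780


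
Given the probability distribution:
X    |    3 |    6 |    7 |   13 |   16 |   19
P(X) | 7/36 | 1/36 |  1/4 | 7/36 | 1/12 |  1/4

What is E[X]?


E[X] = Σ x·P(X=x)
= (3)×(7/36) + (6)×(1/36) + (7)×(1/4) + (13)×(7/36) + (16)×(1/12) + (19)×(1/4)
= 100/9

E[X] = 100/9


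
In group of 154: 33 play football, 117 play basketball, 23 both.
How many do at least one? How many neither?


|A∪B| = 33+117-23 = 127
Neither = 154-127 = 27

At least one: 127; Neither: 27


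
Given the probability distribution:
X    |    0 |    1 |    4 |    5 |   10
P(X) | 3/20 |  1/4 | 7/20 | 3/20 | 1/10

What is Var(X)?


E[X] = 17/5
E[X²] = 98/5
Var(X) = E[X²] - (E[X])² = 98/5 - 289/25 = 201/25

Var(X) = 201/25 ≈ 8.0400


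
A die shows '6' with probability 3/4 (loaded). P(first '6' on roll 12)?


Geometric: P(X=12) = (1-p)^(k-1)×p = (1/4)^11×3/4 = 3/16777216

P(X=12) = 3/16777216 ≈ 0.00%


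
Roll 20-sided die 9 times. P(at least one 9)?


P(no 9)^9 = (19/20)^9 = 322687697779/512000000000
P(≥1) = 1 - 322687697779/512000000000 = 189312302221/512000000000

P = 189312302221/512000000000 ≈ 36.98%


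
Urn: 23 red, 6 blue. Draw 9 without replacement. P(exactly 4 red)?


Hypergeometric: C(23,4)×C(6,5)/C(29,9)
= 8855×6/10015005 = 2/377

P(X=4) = 2/377 ≈ 0.53%


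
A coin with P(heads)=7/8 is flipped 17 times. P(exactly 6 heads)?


Binomial: P(X=6) = C(17,6)×p^6×(1-p)^11
= 12376 × 117649/262144 × 1/8589934592 = 182003003/281474976710656

P(X=6) = 182003003/281474976710656 ≈ 0.00%


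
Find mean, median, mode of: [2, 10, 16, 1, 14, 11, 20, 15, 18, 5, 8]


Sorted: [1, 2, 5, 8, 10, 11, 14, 15, 16, 18, 20]
Mean = 120/11
Median = 11
Freq: {2: 1, 10: 1, 16: 1, 1: 1, 14: 1, 11: 1, 20: 1, 15: 1, 18: 1, 5: 1, 8: 1}
Mode: No mode

Mean=120/11, Median=11, Mode=No mode


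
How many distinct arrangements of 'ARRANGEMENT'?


Letters: 11, freq: {'A': 2, 'R': 2, 'N': 2, 'G': 1, 'E': 2, 'M': 1, 'T': 1}
11!/(2!×2!×2!×1!×2!×1!×1!) = 39916800/16 = 2494800

2494800


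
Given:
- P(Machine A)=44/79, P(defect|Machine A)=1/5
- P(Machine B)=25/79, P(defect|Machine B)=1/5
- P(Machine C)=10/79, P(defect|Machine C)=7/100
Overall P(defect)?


P(B) = Σ P(B|Aᵢ)×P(Aᵢ)
  1/5×44/79 = 44/395
  1/5×25/79 = 5/79
  7/100×10/79 = 7/790
Sum = 29/158

P(defect) = 29/158 ≈ 18.35%


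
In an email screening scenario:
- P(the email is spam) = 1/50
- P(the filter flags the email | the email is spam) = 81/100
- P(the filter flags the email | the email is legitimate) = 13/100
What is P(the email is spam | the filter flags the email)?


Using Bayes' theorem:
P(A|B) = P(B|A)·P(A) / P(B)

P(the filter flags the email) = 81/100 × 1/50 + 13/100 × 49/50
= 81/5000 + 637/5000 = 359/2500

P(the email is spam|the filter flags the email) = (81/5000) / (359/2500) = 81/718

P(the email is spam|the filter flags the email) = 81/718 ≈ 11.28%


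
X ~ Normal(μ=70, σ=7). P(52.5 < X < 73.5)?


z₁=(52.5-70)/7=-2.5, z₂=(73.5-70)/7=0.5
P = Φ(0.5) - Φ(-2.5) = 0.691462 - 0.006210 = 0.685252 ≈ 0.6853

P(52.5 < X < 73.5) ≈ 0.6853


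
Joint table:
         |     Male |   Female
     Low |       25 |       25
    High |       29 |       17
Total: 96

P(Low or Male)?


P(Low∨Male) = P(Low) + P(Male) - P(Low∧Male)
= (50 + 54 - 25)/96 = 79/96

P = 79/96 ≈ 82.29%


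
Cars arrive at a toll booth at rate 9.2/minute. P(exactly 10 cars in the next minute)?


Poisson(λ=9.2): P(X=10) = e^(-λ)×λ^k/k!
= e^(-9.2) × 9.2^10 / 10!
≈ 0.0001010394018 × 4343884542.24 / 3628800 ≈ 0.120950

P(X=10) ≈ 0.120950 ≈ 12.10%


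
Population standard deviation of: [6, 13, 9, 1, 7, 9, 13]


Mean = 58/7
  (6-58/7)²=256/49
  (13-58/7)²=1089/49
  (9-58/7)²=25/49
  (1-58/7)²=2601/49
  (7-58/7)²=81/49
  (9-58/7)²=25/49
  (13-58/7)²=1089/49
Σ(x-μ)² = 738/7
σ² = (738/7)/7 = 738/49

σ = √(738/49) ≈ 3.8809


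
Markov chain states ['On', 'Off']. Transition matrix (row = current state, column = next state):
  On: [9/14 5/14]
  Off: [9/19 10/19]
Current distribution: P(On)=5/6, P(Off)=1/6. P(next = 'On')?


P(next=On) = Σᵢ P(now=i)×P(i→On)
= 5/6×9/14 + 1/6×9/19
= 15/28 + 3/38 = 327/532

P = 327/532 ≈ 0.6147


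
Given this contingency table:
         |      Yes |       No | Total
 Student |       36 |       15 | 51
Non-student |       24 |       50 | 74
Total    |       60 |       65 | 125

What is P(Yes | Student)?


P(Yes | Student) = 36/(36+15) = 36/51 = 12/17

P(Yes|Student) = 12/17 ≈ 70.59%


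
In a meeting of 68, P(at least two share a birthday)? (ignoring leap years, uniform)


P(all different) = Π(365-i)/365 for i=0..67
= 0.001274
P(match) = 1 - 0.001274 = 0.998726

P ≈ 0.9987 ≈ 99.87%


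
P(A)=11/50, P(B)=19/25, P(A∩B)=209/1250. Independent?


P(A)×P(B) = 209/1250
P(A∩B) = 209/1250
Equal ✓ → Independent

Yes, independent


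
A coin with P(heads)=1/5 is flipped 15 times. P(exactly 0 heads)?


Binomial: P(X=0) = C(15,0)×p^0×(1-p)^15
= 1 × 1 × 1073741824/30517578125 = 1073741824/30517578125

P(X=0) = 1073741824/30517578125 ≈ 3.52%


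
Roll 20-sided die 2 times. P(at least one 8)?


P(no 8)^2 = (19/20)^2 = 361/400
P(≥1) = 1 - 361/400 = 39/400

P = 39/400 ≈ 9.75%


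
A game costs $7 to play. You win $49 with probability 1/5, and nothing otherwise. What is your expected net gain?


E[gain] = (49-7)×1/5 + (-7)×4/5
= 42/5 - 28/5 = 14/5

Expected net gain = $14/5 ≈ $2.80


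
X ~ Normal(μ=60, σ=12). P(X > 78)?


z = (78-60)/12 = 1.5
P(X > 78) = 1 - P(Z ≤ 1.5) = 1 - 0.9332 = 0.0668

P(X > 78) ≈ 0.0668


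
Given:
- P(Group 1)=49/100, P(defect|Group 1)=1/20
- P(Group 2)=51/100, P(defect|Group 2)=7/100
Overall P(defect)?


P(B) = Σ P(B|Aᵢ)×P(Aᵢ)
  1/20×49/100 = 49/2000
  7/100×51/100 = 357/10000
Sum = 301/5000

P(defect) = 301/5000 ≈ 6.02%


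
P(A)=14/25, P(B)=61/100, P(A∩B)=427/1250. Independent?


P(A)×P(B) = 427/1250
P(A∩B) = 427/1250
Equal ✓ → Independent

Yes, independent


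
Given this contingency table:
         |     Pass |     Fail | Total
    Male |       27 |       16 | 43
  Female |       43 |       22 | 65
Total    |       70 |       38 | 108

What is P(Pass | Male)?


P(Pass | Male) = 27/(27+16) = 27/43

P(Pass|Male) = 27/43 ≈ 62.79%


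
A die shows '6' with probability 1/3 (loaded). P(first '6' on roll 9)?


Geometric: P(X=9) = (1-p)^(k-1)×p = (2/3)^8×1/3 = 256/19683

P(X=9) = 256/19683 ≈ 1.30%


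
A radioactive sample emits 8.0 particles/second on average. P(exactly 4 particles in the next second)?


Poisson(λ=8.0): P(X=4) = e^(-λ)×λ^k/k!
= e^(-8.0) × 8.0^4 / 4!
≈ 0.0003354626279 × 4096 / 24 ≈ 0.057252

P(X=4) ≈ 0.057252 ≈ 5.73%


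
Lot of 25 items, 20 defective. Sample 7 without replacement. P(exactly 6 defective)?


Hypergeometric: C(20,6)×C(5,1)/C(25,7)
= 38760×5/480700 = 102/253

P(X=6) = 102/253 ≈ 40.32%


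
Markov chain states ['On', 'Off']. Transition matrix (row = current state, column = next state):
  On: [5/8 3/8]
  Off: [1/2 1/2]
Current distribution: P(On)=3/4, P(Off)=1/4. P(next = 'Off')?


P(next=Off) = Σᵢ P(now=i)×P(i→Off)
= 3/4×3/8 + 1/4×1/2
= 9/32 + 1/8 = 13/32

P = 13/32 ≈ 0.4062


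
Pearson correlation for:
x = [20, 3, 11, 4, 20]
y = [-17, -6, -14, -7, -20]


n=5, Σx=58, Σy=-64, Σxy=-940, Σx²=946, Σy²=970
r = (5×(-940) - 58×(-64))/√((5×946 - 58²)(5×970 - (-64)²))
= -988/√(1366×754) = -988/√1029964 ≈ -988/1014.8714 ≈ -0.9735

r ≈ -0.9735


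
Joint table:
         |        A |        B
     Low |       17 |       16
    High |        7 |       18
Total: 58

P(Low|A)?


P(Low|A) = 17/(17+7) = 17/24

P = 17/24 ≈ 70.83%


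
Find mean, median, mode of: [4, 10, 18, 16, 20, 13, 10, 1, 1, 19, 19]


Sorted: [1, 1, 4, 10, 10, 13, 16, 18, 19, 19, 20]
Mean = 131/11
Median = 13
Freq: {4: 1, 10: 2, 18: 1, 16: 1, 20: 1, 13: 1, 1: 2, 19: 2}
Mode: [1, 10, 19]

Mean=131/11, Median=13, Mode=[1, 10, 19]


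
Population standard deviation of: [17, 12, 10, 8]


Mean = 47/4
  (17-47/4)²=441/16
  (12-47/4)²=1/16
  (10-47/4)²=49/16
  (8-47/4)²=225/16
Σ(x-μ)² = 179/4
σ² = (179/4)/4 = 179/16

σ = √(179/16) ≈ 3.3448


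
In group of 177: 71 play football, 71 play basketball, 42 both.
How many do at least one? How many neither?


|A∪B| = 71+71-42 = 100
Neither = 177-100 = 77

At least one: 100; Neither: 77


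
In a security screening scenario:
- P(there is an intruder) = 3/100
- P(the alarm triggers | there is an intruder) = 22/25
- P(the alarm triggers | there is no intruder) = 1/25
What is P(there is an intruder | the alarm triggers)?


Using Bayes' theorem:
P(A|B) = P(B|A)·P(A) / P(B)

P(the alarm triggers) = 22/25 × 3/100 + 1/25 × 97/100
= 33/1250 + 97/2500 = 163/2500

P(there is an intruder|the alarm triggers) = (33/1250) / (163/2500) = 66/163

P(there is an intruder|the alarm triggers) = 66/163 ≈ 40.49%


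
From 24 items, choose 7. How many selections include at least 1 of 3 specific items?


Complement: C(24,7) - C(21,7) = 346104 - 116280 = 229824

229824


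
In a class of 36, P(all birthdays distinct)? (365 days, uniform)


P(all different) = Π(365-i)/365 for i=0..35
= (365/365)×(364/365)×...×(330/365)
= 0.167818

P ≈ 0.1678 ≈ 16.78%


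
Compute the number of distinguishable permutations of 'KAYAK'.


Letters: 5, freq: {'K': 2, 'A': 2, 'Y': 1}
5!/(2!×2!×1!) = 120/4 = 30

30


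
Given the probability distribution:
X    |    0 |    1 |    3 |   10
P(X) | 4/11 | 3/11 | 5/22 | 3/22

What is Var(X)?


E[X] = 51/22
E[X²] = 351/22
Var(X) = E[X²] - (E[X])² = 351/22 - 2601/484 = 5121/484

Var(X) = 5121/484 ≈ 10.5806


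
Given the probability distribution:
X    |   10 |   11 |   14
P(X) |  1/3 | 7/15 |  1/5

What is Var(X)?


E[X] = 169/15
E[X²] = 129
Var(X) = E[X²] - (E[X])² = 129 - 28561/225 = 464/225

Var(X) = 464/225 ≈ 2.0622


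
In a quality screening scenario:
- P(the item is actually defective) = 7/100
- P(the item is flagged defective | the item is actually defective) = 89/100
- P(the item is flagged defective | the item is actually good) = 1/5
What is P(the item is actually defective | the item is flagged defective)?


Using Bayes' theorem:
P(A|B) = P(B|A)·P(A) / P(B)

P(the item is flagged defective) = 89/100 × 7/100 + 1/5 × 93/100
= 623/10000 + 93/500 = 2483/10000

P(the item is actually defective|the item is flagged defective) = (623/10000) / (2483/10000) = 623/2483

P(the item is actually defective|the item is flagged defective) = 623/2483 ≈ 25.09%


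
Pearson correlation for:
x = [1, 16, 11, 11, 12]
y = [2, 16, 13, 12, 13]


n=5, Σx=51, Σy=56, Σxy=689, Σx²=643, Σy²=742
r = (5×689 - 51×56)/√((5×643 - 51²)(5×742 - 56²))
= 589/√(614×574) = 589/√352436 ≈ 589/593.6632 ≈ 0.9921

r ≈ 0.9921


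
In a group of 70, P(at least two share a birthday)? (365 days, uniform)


P(all different) = Π(365-i)/365 for i=0..69
= 0.000840
P(match) = 1 - 0.000840 = 0.999160

P ≈ 0.9992 ≈ 99.92%


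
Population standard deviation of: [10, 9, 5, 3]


Mean = 27/4
  (10-27/4)²=169/16
  (9-27/4)²=81/16
  (5-27/4)²=49/16
  (3-27/4)²=225/16
Σ(x-μ)² = 131/4
σ² = (131/4)/4 = 131/16

σ = √(131/16) ≈ 2.8614


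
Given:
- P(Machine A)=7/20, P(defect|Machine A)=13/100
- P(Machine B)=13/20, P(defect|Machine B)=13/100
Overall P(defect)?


P(B) = Σ P(B|Aᵢ)×P(Aᵢ)
  13/100×7/20 = 91/2000
  13/100×13/20 = 169/2000
Sum = 13/100

P(defect) = 13/100 ≈ 13.00%


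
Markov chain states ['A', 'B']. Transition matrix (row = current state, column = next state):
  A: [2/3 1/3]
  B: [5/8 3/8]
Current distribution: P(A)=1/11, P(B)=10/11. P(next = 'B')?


P(next=B) = Σᵢ P(now=i)×P(i→B)
= 1/11×1/3 + 10/11×3/8
= 1/33 + 15/44 = 49/132

P = 49/132 ≈ 0.3712


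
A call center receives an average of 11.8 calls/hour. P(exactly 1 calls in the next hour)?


Poisson(λ=11.8): P(X=1) = e^(-λ)×λ^k/k!
= e^(-11.8) × 11.8^1 / 1!
≈ 7.504557915e-06 × 11.8 / 1 ≈ 0.000089

P(X=1) ≈ 0.000089 ≈ 0.01%


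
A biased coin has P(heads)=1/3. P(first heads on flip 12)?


Geometric: P(X=12) = (1-p)^(k-1)×p = (2/3)^11×1/3 = 2048/531441

P(X=12) = 2048/531441 ≈ 0.39%


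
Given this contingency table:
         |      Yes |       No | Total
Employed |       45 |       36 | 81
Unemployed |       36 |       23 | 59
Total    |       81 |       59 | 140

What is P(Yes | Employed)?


P(Yes | Employed) = 45/(45+36) = 45/81 = 5/9

P(Yes|Employed) = 5/9 ≈ 55.56%


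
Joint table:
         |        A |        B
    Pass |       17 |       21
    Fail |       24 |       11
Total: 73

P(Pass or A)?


P(Pass∨A) = P(Pass) + P(A) - P(Pass∧A)
= (38 + 41 - 17)/73 = 62/73

P = 62/73 ≈ 84.93%


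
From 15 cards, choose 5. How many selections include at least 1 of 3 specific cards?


Complement: C(15,5) - C(12,5) = 3003 - 792 = 2211

2211


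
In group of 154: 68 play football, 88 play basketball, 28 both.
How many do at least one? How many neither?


|A∪B| = 68+88-28 = 128
Neither = 154-128 = 26

At least one: 128; Neither: 26
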